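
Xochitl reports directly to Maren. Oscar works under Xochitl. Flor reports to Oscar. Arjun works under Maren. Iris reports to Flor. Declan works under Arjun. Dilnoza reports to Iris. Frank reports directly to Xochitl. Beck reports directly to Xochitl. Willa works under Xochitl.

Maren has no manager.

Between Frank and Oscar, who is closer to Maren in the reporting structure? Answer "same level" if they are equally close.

Both Frank and Oscar are 2 levels below Maren.

same level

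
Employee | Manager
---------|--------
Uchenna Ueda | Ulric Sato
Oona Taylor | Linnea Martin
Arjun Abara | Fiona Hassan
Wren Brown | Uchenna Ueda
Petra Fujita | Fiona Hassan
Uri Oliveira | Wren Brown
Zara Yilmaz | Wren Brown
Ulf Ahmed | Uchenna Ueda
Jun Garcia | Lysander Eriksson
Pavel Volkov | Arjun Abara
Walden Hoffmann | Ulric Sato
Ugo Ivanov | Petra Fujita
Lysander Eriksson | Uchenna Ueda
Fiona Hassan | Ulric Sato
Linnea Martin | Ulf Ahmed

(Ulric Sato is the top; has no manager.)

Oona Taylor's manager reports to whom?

Oona Taylor reports to Linnea Martin, and Linnea Martin reports to Ulf Ahmed. So Oona Taylor's skip-level manager is Ulf Ahmed.

Ulf Ahmed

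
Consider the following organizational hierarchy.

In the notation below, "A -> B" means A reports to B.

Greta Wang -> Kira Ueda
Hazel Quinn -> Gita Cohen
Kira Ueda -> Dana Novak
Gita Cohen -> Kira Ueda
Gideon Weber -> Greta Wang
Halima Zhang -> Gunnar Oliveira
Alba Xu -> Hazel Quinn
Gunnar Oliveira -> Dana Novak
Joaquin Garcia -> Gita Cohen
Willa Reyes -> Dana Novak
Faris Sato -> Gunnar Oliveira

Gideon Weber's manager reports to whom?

Gideon Weber reports to Greta Wang, and Greta Wang reports to Kira Ueda. So Gideon Weber's skip-level manager is Kira Ueda.

Kira Ueda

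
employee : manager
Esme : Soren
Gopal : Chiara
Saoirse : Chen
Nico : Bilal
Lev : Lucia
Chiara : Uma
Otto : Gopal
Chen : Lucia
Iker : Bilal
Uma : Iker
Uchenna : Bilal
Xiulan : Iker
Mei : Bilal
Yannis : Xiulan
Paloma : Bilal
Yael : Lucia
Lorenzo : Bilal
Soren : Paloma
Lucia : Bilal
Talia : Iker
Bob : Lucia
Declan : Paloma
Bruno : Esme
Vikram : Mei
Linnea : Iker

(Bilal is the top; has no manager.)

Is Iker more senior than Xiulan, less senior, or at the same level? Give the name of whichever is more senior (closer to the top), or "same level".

Iker is 1 level below Bilal; Xiulan is 2. Iker is higher.

Iker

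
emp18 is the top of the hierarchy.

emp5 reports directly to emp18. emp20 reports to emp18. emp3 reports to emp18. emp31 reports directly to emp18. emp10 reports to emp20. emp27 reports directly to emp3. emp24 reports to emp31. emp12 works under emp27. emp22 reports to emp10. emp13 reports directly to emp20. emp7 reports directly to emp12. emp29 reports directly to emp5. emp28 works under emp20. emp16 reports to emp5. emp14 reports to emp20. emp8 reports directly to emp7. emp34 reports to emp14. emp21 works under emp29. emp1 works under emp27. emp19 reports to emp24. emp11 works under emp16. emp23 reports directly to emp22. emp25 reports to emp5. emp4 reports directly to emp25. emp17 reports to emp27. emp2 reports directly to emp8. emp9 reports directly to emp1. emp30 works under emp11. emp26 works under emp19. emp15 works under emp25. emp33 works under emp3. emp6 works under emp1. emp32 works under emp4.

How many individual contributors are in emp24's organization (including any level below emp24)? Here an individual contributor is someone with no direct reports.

The only person in emp24's organization with no one reporting to them is emp26. That is 1.

1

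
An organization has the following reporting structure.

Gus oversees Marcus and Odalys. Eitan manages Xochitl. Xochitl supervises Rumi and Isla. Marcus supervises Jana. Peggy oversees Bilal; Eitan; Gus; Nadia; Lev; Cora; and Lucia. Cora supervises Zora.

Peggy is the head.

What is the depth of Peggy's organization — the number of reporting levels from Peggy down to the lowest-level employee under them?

3

The longest chain under Peggy runs Peggy → Gus → Marcus → Jana, which is 3 levels below Peggy.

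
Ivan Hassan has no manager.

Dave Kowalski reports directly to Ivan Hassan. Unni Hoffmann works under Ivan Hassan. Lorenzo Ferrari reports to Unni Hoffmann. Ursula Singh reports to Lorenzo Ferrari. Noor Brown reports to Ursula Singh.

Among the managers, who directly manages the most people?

Direct-report counts: Ivan Hassan has 2; Unni Hoffmann has 1; Lorenzo Ferrari has 1; Ursula Singh has 1. The largest is 2, held by Ivan Hassan.

Ivan Hassan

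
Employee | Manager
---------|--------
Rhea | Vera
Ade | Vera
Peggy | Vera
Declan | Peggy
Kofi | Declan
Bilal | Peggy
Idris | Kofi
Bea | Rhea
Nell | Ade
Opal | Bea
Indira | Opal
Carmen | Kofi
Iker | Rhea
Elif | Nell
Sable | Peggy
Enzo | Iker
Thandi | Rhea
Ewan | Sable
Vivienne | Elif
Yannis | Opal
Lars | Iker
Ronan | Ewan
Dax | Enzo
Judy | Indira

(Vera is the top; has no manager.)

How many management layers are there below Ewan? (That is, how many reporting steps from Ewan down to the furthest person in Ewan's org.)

The longest chain under Ewan runs Ewan → Ronan, which is 1 level below Ewan.

1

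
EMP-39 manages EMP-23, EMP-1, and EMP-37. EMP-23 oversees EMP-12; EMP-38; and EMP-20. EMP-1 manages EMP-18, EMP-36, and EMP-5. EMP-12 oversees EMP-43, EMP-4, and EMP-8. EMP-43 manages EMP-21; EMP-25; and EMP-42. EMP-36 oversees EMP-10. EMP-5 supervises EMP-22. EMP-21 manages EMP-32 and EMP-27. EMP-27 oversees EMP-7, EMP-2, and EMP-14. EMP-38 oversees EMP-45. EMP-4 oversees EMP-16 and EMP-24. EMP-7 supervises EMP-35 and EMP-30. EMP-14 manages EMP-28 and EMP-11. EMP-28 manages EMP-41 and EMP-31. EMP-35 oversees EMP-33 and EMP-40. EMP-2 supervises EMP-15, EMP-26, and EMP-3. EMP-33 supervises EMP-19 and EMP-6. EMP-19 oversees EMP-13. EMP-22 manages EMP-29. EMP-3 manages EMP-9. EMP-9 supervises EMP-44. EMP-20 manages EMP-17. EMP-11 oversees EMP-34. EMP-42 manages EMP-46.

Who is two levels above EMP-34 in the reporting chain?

EMP-34 reports to EMP-11, and EMP-11 reports to EMP-14. So EMP-34's skip-level manager is EMP-14.

EMP-14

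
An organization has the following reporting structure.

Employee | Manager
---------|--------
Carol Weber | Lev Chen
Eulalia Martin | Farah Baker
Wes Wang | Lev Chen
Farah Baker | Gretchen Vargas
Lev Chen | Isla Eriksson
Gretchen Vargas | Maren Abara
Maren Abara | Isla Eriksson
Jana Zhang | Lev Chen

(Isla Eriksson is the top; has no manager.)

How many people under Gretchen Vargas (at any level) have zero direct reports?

1

The only person in Gretchen Vargas's organization with no one reporting to them is Eulalia Martin. That is 1.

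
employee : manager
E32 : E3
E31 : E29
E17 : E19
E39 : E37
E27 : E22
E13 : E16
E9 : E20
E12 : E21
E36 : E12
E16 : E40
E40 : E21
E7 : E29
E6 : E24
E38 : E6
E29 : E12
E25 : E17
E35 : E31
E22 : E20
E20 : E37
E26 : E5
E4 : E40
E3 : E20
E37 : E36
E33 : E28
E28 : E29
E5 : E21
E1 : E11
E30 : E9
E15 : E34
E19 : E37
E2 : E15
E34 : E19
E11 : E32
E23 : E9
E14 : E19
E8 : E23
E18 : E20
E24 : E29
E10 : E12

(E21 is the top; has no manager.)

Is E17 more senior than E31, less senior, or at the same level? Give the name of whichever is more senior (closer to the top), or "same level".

E17 is 5 levels below E21; E31 is 3. E31 is higher.

E31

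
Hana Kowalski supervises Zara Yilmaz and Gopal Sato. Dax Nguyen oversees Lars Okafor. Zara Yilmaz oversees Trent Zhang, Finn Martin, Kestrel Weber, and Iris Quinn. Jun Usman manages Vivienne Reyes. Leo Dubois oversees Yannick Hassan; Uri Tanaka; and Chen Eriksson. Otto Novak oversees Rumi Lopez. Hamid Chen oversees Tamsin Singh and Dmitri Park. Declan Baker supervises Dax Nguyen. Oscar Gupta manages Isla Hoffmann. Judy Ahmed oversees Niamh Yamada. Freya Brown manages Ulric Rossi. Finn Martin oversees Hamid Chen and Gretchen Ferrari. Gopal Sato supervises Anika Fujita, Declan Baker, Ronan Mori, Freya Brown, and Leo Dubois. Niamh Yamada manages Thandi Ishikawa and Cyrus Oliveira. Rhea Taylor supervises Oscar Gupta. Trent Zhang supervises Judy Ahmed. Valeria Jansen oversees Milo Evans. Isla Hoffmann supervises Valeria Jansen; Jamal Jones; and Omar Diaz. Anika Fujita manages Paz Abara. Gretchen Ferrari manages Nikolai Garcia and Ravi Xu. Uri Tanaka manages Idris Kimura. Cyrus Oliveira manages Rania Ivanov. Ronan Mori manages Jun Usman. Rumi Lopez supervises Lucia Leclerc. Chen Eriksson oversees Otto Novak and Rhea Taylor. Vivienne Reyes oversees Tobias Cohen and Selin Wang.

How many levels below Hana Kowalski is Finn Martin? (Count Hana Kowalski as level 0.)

Chain from Finn Martin up to Hana Kowalski: Finn Martin → Zara Yilmaz → Hana Kowalski. That is 2 steps up, so Finn Martin is 2 levels below Hana Kowalski.

2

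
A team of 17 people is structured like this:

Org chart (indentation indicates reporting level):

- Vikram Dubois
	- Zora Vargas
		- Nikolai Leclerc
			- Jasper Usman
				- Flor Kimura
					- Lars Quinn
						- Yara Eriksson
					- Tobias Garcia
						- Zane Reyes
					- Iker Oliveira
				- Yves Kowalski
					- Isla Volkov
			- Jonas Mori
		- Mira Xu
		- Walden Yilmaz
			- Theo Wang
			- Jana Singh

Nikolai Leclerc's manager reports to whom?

Vikram Dubois

Nikolai Leclerc reports to Zora Vargas, and Zora Vargas reports to Vikram Dubois. So Nikolai Leclerc's skip-level manager is Vikram Dubois.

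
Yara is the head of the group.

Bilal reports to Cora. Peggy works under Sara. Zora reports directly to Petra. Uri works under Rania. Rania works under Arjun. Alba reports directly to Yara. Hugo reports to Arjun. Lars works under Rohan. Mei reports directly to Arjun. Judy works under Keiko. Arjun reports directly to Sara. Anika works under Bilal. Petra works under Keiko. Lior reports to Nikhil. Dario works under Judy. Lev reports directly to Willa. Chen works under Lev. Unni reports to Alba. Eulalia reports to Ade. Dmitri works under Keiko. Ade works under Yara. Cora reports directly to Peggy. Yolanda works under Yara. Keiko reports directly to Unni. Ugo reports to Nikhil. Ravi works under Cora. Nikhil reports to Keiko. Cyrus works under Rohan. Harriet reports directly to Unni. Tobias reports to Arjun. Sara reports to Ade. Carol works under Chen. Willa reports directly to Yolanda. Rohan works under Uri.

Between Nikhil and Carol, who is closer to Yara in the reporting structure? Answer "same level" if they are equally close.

Nikhil

Nikhil is 4 levels below Yara; Carol is 5. Nikhil is higher.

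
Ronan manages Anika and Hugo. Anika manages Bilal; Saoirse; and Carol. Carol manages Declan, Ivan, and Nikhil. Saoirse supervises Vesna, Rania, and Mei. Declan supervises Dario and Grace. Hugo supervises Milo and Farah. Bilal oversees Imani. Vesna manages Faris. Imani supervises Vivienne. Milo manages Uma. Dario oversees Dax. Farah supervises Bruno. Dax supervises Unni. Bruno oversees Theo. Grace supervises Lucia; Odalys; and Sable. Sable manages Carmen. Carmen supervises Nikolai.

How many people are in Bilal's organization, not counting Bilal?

Bilal directly manages Imani. Under Imani: Vivienne (1). That's 2 in total.

2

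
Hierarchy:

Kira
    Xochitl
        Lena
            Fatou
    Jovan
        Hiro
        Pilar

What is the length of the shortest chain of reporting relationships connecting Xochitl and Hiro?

3

Xochitl is 1 level below Kira, and Hiro is 2 levels below Kira (their lowest common manager). The shortest path runs up from Xochitl to Kira and back down to Hiro: 1 + 2 = 3 links.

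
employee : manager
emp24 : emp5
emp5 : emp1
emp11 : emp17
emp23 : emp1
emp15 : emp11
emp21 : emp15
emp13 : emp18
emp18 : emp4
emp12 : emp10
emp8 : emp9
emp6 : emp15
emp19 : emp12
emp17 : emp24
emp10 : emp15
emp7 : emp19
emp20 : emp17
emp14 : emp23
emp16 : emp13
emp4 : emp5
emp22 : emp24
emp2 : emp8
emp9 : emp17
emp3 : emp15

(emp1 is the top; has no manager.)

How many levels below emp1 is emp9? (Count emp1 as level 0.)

4

Chain from emp9 up to emp1: emp9 → emp17 → emp24 → emp5 → emp1. That is 4 steps up, so emp9 is 4 levels below emp1.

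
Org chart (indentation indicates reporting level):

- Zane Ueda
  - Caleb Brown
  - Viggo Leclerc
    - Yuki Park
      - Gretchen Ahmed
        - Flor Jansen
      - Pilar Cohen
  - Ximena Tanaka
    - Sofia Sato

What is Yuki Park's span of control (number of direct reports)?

Yuki Park directly manages Gretchen Ahmed, Pilar Cohen. That is 2 direct reports.

2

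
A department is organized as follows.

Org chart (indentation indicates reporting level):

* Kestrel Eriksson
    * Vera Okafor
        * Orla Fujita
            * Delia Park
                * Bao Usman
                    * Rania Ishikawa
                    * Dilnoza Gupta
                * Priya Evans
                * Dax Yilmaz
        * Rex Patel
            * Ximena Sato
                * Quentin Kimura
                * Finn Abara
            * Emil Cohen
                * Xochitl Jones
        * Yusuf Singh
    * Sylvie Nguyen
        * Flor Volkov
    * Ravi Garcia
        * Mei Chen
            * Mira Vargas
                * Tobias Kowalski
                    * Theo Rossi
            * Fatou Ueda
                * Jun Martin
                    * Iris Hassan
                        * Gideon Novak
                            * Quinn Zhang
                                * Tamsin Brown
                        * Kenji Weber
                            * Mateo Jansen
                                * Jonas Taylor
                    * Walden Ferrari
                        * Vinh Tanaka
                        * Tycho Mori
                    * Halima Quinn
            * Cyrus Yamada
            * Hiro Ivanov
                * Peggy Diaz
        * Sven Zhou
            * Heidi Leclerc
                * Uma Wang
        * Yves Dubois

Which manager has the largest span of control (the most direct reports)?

Mei Chen

Direct-report counts: Kestrel Eriksson has 3; Ravi Garcia has 3; Sven Zhou has 1; Heidi Leclerc has 1; Mei Chen has 4; Hiro Ivanov has 1; Fatou Ueda has 1; Jun Martin has 3; Walden Ferrari has 2; Iris Hassan has 2; Kenji Weber has 1; Mateo Jansen has 1; Gideon Novak has 1; Quinn Zhang has 1; Mira Vargas has 1; Tobias Kowalski has 1; Sylvie Nguyen has 1; Vera Okafor has 3; Rex Patel has 2; Emil Cohen has 1; Ximena Sato has 2; Orla Fujita has 1; Delia Park has 3; Bao Usman has 2. The largest is 4, held by Mei Chen.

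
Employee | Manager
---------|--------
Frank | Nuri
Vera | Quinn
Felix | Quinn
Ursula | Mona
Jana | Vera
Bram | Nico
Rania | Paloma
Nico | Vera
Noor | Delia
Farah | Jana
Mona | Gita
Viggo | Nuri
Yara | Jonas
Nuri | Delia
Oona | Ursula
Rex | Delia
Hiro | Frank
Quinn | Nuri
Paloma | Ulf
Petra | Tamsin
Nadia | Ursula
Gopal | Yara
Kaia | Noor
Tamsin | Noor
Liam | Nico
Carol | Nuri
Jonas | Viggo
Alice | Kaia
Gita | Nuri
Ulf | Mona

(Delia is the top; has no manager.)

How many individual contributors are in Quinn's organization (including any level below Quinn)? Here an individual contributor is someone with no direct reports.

4

The people in Quinn's organization with no one reporting to them are Farah, Bram, Liam, Felix. That is 4.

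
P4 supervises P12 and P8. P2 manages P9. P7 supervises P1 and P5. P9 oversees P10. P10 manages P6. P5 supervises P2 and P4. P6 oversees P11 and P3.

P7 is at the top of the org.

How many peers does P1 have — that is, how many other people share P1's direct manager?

1

P1 reports to P7. P7's other direct reports are P5 — 1 peer.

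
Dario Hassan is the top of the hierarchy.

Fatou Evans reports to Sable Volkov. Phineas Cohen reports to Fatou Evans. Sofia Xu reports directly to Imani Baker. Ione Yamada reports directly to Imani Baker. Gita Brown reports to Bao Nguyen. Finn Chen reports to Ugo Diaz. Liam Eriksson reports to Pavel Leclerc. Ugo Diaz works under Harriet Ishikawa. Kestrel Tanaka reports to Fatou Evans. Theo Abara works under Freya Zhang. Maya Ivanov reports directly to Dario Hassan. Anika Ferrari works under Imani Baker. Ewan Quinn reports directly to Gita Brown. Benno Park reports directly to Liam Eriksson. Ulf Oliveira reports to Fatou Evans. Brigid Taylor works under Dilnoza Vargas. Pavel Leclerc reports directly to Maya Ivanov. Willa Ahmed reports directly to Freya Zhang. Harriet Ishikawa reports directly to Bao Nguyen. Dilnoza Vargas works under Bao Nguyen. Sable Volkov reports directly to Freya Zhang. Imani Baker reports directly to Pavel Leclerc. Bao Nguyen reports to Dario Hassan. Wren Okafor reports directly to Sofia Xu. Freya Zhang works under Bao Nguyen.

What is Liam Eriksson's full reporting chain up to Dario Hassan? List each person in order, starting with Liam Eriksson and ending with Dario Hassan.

Liam Eriksson reports to Pavel Leclerc. Pavel Leclerc reports to Maya Ivanov. Maya Ivanov reports to Dario Hassan. Dario Hassan is at the top.

Liam Eriksson -> Pavel Leclerc -> Maya Ivanov -> Dario Hassan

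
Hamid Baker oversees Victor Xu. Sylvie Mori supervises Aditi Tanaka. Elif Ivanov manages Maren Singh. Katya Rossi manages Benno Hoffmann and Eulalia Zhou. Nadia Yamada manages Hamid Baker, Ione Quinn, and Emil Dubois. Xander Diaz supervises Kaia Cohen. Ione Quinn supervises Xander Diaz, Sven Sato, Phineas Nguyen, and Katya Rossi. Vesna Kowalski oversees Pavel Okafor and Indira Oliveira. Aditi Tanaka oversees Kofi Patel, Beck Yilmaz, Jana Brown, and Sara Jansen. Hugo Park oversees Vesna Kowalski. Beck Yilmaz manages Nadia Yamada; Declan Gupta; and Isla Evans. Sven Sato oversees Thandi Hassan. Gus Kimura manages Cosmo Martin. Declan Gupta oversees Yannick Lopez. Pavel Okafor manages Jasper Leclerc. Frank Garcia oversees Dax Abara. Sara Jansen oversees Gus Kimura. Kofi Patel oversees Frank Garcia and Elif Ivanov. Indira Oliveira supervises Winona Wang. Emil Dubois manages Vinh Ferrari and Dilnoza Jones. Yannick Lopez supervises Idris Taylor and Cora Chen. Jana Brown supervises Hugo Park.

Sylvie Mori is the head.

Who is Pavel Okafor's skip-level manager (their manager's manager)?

Pavel Okafor reports to Vesna Kowalski, and Vesna Kowalski reports to Hugo Park. So Pavel Okafor's skip-level manager is Hugo Park.

Hugo Park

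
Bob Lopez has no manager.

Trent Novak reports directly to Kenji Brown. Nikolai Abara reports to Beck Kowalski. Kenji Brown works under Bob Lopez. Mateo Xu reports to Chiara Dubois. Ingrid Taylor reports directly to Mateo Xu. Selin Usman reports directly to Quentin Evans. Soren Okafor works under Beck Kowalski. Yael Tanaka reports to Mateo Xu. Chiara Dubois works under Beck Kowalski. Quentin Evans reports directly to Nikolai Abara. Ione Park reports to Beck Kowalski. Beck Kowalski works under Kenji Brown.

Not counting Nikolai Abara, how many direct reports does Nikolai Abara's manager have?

3

Nikolai Abara reports to Beck Kowalski. Beck Kowalski's other direct reports are Chiara Dubois, Ione Park, Soren Okafor — 3 peers.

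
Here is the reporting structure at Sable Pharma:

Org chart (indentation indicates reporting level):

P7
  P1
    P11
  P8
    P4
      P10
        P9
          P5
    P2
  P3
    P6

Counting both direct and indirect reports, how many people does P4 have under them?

P4 directly manages P10. Under P10: P9, P5 (2). That's 3 in total.

3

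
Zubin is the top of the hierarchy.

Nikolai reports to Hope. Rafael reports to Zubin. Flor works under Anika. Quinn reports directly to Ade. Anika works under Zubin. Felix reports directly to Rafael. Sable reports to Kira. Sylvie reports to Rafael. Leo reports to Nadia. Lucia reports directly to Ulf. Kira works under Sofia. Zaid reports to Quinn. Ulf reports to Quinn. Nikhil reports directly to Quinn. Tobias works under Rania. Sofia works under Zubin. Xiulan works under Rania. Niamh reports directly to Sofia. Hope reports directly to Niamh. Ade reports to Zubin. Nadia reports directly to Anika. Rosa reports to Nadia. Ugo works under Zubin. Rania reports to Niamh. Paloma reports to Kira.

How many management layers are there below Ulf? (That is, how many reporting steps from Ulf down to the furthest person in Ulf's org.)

1

The longest chain under Ulf runs Ulf → Lucia, which is 1 level below Ulf.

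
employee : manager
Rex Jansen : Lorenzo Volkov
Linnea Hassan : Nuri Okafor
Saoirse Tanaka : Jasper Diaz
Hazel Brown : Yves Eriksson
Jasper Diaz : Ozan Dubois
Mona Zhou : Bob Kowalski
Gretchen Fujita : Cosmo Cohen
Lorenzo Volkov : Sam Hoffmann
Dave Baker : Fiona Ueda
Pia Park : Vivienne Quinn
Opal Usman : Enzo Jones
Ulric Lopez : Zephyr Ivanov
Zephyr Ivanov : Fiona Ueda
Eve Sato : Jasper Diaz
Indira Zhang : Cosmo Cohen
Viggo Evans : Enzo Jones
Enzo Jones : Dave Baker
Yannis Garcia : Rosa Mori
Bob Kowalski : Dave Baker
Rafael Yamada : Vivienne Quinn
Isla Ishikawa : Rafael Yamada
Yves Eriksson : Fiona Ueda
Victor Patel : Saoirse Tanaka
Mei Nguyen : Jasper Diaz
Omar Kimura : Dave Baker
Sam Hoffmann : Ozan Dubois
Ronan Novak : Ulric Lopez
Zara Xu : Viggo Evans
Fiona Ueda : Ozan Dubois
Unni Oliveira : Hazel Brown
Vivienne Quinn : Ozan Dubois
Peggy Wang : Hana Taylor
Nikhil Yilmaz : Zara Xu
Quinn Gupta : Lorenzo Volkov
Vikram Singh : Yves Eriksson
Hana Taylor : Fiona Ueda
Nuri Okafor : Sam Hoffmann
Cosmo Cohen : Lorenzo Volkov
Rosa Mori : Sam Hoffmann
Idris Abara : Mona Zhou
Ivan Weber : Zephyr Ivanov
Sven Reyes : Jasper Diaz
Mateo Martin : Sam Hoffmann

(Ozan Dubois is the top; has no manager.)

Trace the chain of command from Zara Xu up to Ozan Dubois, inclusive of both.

Zara Xu -> Viggo Evans -> Enzo Jones -> Dave Baker -> Fiona Ueda -> Ozan Dubois

Zara Xu reports to Viggo Evans. Viggo Evans reports to Enzo Jones. Enzo Jones reports to Dave Baker. Dave Baker reports to Fiona Ueda. Fiona Ueda reports to Ozan Dubois. Ozan Dubois is at the top.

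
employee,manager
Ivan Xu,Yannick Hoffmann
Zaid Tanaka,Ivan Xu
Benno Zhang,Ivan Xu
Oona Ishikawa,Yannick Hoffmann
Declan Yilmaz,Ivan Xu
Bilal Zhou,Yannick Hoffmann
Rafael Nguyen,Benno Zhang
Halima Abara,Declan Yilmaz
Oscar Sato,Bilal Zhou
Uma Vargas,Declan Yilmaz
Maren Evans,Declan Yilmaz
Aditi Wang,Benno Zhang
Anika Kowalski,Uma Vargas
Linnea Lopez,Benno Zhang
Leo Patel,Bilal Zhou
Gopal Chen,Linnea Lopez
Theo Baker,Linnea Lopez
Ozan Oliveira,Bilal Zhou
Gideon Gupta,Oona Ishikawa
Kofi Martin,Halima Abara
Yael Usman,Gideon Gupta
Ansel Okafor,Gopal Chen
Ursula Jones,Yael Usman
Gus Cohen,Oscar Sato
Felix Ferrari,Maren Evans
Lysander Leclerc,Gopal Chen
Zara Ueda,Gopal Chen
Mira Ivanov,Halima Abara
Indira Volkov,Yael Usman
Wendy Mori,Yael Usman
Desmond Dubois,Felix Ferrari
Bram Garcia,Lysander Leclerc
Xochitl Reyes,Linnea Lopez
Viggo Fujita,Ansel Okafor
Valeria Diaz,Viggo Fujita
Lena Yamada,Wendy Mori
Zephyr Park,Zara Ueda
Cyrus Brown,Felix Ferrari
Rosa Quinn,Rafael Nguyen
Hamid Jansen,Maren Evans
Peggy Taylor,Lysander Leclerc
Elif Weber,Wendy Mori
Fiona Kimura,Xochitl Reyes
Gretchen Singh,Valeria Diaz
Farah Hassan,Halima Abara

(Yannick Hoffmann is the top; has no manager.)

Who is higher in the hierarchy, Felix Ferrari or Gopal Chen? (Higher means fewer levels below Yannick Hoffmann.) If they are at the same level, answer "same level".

same level

Both Felix Ferrari and Gopal Chen are 4 levels below Yannick Hoffmann.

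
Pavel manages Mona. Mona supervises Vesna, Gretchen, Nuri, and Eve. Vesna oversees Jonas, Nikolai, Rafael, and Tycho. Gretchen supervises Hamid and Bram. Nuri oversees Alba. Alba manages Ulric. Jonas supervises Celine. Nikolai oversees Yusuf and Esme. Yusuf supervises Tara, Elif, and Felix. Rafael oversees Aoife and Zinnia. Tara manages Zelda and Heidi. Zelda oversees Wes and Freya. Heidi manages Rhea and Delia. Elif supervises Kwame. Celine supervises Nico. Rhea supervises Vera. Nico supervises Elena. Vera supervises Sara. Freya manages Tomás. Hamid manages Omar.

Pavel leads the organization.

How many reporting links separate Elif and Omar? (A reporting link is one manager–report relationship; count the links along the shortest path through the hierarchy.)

Elif is 4 levels below Mona, and Omar is 3 levels below Mona (their lowest common manager). The shortest path runs up from Elif to Mona and back down to Omar: 4 + 3 = 7 links.

7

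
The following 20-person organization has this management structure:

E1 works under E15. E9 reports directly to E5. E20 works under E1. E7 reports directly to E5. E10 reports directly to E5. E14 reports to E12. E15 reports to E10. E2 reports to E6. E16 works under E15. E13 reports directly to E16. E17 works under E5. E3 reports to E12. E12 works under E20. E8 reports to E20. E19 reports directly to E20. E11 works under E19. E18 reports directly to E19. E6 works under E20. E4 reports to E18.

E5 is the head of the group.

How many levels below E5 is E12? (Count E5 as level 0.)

Chain from E12 up to E5: E12 → E20 → E1 → E15 → E10 → E5. That is 5 steps up, so E12 is 5 levels below E5.

5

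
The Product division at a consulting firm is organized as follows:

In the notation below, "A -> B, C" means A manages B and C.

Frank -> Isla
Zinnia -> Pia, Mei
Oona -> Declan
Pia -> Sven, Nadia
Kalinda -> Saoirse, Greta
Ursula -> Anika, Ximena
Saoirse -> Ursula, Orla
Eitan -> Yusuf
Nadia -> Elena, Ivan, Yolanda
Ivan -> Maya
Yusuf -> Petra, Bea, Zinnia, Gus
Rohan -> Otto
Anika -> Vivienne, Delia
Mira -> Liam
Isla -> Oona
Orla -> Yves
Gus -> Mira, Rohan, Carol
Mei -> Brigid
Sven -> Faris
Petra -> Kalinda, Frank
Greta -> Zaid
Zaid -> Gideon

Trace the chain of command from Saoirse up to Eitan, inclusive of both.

Saoirse reports to Kalinda. Kalinda reports to Petra. Petra reports to Yusuf. Yusuf reports to Eitan. Eitan is at the top.

Saoirse -> Kalinda -> Petra -> Yusuf -> Eitan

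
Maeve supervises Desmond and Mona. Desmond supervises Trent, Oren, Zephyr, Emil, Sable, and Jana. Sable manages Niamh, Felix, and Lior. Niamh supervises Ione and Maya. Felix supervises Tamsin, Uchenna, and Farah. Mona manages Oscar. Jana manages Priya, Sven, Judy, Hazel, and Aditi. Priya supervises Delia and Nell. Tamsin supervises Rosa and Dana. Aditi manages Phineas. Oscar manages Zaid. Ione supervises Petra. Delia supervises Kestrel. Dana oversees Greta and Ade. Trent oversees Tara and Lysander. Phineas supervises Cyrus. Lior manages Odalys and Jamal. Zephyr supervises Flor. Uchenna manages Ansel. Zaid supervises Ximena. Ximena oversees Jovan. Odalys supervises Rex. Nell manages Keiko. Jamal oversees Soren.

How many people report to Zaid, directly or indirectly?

Zaid directly manages Ximena. Under Ximena: Jovan (1). That's 2 in total.

2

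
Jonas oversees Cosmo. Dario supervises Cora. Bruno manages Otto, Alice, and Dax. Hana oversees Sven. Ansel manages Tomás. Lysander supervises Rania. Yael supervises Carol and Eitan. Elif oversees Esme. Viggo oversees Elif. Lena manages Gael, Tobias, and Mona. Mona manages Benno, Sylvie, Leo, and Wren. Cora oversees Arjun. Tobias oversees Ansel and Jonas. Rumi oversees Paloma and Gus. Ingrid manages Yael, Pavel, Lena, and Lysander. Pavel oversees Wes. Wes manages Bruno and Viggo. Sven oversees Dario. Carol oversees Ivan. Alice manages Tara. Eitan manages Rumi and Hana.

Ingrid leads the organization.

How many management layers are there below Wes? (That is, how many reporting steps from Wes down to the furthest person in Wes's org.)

The longest chain under Wes runs Wes → Viggo → Elif → Esme, which is 3 levels below Wes.

3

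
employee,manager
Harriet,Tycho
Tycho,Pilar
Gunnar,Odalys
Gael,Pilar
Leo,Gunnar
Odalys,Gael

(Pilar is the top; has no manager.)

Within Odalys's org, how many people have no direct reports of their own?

The only person in Odalys's organization with no one reporting to them is Leo. That is 1.

1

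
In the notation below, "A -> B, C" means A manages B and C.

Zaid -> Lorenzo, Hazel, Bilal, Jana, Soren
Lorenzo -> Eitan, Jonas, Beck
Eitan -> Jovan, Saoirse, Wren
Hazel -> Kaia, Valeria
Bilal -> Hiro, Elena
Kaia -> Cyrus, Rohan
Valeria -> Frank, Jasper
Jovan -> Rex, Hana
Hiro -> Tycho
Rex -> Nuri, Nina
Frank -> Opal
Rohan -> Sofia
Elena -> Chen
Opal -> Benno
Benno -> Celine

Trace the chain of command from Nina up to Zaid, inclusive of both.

Nina -> Rex -> Jovan -> Eitan -> Lorenzo -> Zaid

Nina reports to Rex. Rex reports to Jovan. Jovan reports to Eitan. Eitan reports to Lorenzo. Lorenzo reports to Zaid. Zaid is at the top.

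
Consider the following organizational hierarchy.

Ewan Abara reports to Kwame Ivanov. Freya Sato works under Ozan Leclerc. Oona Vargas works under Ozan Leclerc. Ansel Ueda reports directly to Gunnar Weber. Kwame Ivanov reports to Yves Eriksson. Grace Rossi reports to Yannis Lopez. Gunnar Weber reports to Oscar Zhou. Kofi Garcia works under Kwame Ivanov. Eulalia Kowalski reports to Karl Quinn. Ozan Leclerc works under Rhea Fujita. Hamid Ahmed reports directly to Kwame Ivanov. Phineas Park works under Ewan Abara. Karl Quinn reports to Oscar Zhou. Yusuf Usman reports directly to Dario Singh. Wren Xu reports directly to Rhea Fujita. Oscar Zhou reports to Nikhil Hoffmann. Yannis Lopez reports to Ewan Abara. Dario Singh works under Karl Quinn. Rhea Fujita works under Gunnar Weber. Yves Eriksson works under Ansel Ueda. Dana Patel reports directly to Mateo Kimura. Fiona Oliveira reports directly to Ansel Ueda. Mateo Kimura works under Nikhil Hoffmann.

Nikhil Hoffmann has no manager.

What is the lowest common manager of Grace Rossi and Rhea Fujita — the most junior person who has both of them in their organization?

Grace Rossi's chain of managers is Yannis Lopez, Ewan Abara, Kwame Ivanov, Yves Eriksson, Ansel Ueda, Gunnar Weber, Oscar Zhou, Nikhil Hoffmann. Rhea Fujita's chain of managers is Gunnar Weber, Oscar Zhou, Nikhil Hoffmann. The first manager that appears in both chains is Gunnar Weber.

Gunnar Weber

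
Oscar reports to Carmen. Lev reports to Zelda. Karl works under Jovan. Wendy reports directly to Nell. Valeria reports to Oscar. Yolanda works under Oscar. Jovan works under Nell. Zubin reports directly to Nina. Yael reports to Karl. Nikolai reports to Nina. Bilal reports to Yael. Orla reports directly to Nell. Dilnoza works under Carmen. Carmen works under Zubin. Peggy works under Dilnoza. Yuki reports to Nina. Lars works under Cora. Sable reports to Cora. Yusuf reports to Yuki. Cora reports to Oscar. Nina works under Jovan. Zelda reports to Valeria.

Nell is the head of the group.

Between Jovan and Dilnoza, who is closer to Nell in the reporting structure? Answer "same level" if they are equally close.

Jovan

Jovan is 1 level below Nell; Dilnoza is 5. Jovan is higher.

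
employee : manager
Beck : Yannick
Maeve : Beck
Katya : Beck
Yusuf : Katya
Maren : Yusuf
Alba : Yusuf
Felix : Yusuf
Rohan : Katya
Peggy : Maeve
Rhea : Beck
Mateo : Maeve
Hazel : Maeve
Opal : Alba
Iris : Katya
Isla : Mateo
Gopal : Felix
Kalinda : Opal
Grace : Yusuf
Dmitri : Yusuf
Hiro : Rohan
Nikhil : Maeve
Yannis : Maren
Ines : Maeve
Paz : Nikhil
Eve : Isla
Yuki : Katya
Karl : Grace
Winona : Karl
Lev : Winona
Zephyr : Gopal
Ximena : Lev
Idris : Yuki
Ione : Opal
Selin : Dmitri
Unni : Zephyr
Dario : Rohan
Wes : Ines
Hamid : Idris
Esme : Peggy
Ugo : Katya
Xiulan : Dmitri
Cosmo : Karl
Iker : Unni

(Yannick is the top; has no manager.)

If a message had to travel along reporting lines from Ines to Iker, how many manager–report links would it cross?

9

Ines is 2 levels below Beck, and Iker is 7 levels below Beck (their lowest common manager). The shortest path runs up from Ines to Beck and back down to Iker: 2 + 7 = 9 links.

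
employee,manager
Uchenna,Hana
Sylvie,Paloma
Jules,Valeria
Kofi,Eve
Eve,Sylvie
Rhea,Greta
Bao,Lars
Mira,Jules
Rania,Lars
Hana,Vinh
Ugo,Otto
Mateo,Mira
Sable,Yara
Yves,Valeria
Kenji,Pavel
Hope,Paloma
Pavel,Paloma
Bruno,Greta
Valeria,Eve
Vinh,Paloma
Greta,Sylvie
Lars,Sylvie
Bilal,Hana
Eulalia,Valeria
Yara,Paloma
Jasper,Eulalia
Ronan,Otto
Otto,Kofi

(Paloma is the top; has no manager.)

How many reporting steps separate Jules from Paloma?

4

Chain from Jules up to Paloma: Jules → Valeria → Eve → Sylvie → Paloma. That is 4 steps up, so Jules is 4 levels below Paloma.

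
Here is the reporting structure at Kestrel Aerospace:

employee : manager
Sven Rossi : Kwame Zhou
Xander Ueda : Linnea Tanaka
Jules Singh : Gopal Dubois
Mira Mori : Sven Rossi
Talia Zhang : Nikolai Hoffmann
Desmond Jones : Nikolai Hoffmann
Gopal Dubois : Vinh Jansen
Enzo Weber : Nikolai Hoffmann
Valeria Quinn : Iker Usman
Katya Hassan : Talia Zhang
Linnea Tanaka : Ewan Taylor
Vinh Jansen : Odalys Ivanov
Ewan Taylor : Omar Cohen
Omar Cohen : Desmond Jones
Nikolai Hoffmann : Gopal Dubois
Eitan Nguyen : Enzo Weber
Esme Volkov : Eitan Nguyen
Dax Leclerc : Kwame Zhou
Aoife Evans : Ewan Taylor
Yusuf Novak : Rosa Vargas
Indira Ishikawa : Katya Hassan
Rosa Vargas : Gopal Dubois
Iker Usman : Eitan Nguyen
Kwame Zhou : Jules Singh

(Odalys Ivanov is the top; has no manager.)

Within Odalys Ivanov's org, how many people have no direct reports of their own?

8

The people in Odalys Ivanov's organization with no one reporting to them are Dax Leclerc, Mira Mori, Indira Ishikawa, Valeria Quinn, Esme Volkov, Aoife Evans, Xander Ueda, Yusuf Novak. That is 8.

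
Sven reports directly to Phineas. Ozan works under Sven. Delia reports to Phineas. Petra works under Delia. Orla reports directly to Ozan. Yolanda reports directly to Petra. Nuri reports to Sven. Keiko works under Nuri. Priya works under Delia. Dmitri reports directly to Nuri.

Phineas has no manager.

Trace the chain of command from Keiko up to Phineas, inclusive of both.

Keiko -> Nuri -> Sven -> Phineas

Keiko reports to Nuri. Nuri reports to Sven. Sven reports to Phineas. Phineas is at the top.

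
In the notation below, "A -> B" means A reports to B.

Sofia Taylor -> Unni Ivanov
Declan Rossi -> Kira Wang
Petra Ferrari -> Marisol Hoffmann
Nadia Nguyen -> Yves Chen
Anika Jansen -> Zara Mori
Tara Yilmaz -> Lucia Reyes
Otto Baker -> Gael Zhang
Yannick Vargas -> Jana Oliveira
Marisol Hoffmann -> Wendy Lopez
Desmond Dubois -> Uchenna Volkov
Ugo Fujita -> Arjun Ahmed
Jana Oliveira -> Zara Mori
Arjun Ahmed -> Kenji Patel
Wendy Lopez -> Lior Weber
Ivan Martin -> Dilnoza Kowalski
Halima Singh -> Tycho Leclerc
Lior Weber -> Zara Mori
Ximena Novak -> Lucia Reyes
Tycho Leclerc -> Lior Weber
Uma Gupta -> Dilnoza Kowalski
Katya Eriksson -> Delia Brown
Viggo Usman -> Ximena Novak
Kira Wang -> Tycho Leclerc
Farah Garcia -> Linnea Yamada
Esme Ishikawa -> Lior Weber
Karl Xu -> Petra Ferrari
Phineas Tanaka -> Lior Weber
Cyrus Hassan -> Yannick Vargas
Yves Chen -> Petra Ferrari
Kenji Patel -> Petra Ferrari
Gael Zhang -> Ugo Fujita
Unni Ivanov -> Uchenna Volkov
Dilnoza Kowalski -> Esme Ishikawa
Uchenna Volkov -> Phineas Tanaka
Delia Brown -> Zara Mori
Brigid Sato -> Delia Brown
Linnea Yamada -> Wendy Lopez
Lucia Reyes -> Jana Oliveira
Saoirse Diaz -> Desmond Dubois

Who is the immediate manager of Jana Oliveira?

Zara Mori

Jana Oliveira reports directly to Zara Mori.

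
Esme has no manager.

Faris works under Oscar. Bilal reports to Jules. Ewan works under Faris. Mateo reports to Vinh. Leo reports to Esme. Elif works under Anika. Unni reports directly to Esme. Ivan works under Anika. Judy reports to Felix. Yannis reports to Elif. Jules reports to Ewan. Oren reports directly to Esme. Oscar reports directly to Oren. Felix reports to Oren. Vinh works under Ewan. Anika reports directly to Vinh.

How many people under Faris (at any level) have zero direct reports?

The people in Faris's organization with no one reporting to them are Bilal, Mateo, Ivan, Yannis. That is 4.

4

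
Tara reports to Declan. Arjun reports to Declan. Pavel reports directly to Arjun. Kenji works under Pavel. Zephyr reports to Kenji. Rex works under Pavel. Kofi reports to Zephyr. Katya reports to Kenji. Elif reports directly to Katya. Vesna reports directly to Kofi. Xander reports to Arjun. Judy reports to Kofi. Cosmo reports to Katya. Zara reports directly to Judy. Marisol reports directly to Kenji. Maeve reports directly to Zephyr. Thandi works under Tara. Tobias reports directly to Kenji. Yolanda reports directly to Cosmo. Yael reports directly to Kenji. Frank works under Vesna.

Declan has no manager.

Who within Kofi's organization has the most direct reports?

Kofi

Direct-report counts within Kofi's organization: Kofi has 2; Judy has 1; Vesna has 1. The largest is 2, held by Kofi.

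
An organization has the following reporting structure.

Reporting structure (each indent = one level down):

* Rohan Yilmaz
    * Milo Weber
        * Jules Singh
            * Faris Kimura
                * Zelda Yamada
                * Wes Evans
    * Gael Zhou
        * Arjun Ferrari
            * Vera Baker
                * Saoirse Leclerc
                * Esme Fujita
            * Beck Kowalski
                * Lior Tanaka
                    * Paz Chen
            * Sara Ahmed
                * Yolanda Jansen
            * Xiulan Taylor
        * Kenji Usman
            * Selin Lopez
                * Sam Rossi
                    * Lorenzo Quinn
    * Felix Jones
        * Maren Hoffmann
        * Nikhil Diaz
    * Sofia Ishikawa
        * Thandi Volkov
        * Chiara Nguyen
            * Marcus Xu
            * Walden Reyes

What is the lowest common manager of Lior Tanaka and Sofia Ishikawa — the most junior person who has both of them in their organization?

Rohan Yilmaz

Lior Tanaka's chain of managers is Beck Kowalski, Arjun Ferrari, Gael Zhou, Rohan Yilmaz. Sofia Ishikawa's chain of managers is Rohan Yilmaz. The first manager that appears in both chains is Rohan Yilmaz.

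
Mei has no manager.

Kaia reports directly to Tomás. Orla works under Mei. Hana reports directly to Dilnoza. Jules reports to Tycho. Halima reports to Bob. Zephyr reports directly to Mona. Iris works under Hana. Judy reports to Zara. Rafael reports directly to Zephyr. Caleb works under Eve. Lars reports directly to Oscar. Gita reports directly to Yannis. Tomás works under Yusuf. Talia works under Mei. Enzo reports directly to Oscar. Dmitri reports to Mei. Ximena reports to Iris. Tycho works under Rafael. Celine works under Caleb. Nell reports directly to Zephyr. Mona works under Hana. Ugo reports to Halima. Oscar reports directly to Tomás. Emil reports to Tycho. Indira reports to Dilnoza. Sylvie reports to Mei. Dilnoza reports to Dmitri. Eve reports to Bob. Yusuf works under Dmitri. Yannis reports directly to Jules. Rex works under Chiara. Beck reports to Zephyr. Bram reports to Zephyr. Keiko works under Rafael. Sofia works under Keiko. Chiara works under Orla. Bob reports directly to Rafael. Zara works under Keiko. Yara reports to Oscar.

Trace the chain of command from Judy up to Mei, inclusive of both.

Judy -> Zara -> Keiko -> Rafael -> Zephyr -> Mona -> Hana -> Dilnoza -> Dmitri -> Mei

Judy reports to Zara. Zara reports to Keiko. Keiko reports to Rafael. Rafael reports to Zephyr. Zephyr reports to Mona. Mona reports to Hana. Hana reports to Dilnoza. Dilnoza reports to Dmitri. Dmitri reports to Mei. Mei is at the top.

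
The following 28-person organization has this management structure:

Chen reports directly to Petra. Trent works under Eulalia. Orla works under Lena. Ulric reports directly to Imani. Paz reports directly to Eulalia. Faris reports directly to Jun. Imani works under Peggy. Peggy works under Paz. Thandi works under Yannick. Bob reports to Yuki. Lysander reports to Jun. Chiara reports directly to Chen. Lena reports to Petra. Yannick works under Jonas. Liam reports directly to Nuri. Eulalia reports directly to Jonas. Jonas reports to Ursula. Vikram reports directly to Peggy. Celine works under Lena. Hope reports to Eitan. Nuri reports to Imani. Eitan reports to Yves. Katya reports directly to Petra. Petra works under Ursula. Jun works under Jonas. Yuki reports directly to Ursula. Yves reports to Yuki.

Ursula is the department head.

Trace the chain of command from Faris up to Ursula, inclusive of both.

Faris -> Jun -> Jonas -> Ursula

Faris reports to Jun. Jun reports to Jonas. Jonas reports to Ursula. Ursula is at the top.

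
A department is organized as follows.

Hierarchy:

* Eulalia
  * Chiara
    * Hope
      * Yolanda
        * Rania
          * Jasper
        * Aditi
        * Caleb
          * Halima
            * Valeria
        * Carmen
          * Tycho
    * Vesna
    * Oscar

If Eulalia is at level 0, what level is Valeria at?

Chain from Valeria up to Eulalia: Valeria → Halima → Caleb → Yolanda → Hope → Chiara → Eulalia. That is 6 steps up, so Valeria is 6 levels below Eulalia.

6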